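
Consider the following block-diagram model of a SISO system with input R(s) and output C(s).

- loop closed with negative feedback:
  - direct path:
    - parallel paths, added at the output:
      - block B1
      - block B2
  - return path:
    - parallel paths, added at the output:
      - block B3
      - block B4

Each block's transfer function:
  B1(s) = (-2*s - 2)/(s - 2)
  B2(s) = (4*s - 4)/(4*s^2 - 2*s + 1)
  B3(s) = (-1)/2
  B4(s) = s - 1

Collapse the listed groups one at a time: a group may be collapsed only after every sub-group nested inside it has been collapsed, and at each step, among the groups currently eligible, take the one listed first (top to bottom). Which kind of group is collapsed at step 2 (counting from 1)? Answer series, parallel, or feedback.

Step 1. parallel reduction of B1, B2
Step 2. add B3, B4 (parallel)
Step 3. close the feedback loop around (B1+B2), (B3+B4)
Step 2: parallel.

Hence the answer: parallel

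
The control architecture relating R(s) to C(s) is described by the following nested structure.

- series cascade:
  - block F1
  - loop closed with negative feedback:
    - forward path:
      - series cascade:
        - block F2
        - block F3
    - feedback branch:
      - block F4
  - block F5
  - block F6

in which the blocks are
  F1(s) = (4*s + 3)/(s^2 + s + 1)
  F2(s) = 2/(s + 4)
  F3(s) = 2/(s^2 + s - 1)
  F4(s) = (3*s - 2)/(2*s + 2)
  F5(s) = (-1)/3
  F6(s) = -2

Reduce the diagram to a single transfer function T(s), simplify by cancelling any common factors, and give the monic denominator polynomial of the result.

Reducing step by step:

1. series reduction of F2, F3: 4/(s^3 + 5*s^2 + 3*s - 4)
2. reduce the feedback loop with forward (F2*F3) and return F4: (4*s + 4)/(s^4 + 6*s^3 + 8*s^2 + 5*s - 8)
3. series reduction of F1, [(F2*F3)/(1+(F2*F3)*F4)], F5, F6: (32*s^2 + 56*s + 24)/(3*s^6 + 21*s^5 + 45*s^4 + 57*s^3 + 15*s^2 - 9*s - 24)
That last expression is T(s), already simplified. Scaling its denominator by 1/3 (the reciprocal of the leading coefficient) yields the monic denominator.

Answer: s^6 + 7*s^5 + 15*s^4 + 19*s^3 + 5*s^2 - 3*s - 8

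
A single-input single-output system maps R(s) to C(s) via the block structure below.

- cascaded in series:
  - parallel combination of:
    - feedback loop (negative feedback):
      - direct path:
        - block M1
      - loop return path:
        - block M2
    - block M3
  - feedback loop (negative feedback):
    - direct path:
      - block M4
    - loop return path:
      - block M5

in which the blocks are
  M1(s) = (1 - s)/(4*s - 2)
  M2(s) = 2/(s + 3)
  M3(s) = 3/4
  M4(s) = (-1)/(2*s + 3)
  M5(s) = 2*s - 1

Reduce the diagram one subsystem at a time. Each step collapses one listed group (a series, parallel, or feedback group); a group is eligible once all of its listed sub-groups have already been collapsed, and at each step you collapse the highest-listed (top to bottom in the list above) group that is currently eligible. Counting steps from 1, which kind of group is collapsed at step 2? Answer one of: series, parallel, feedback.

[1] close the feedback loop around M1, M2
[2] parallel reduction of [M1/(1+M1*M2)], M3
[3] apply the feedback formula to M4, M5
[4] multiply ([M1/(1+M1*M2)]+M3), [M4/(1+M4*M5)] (series)
The group at step 2 is a parallel group.

Final answer: parallel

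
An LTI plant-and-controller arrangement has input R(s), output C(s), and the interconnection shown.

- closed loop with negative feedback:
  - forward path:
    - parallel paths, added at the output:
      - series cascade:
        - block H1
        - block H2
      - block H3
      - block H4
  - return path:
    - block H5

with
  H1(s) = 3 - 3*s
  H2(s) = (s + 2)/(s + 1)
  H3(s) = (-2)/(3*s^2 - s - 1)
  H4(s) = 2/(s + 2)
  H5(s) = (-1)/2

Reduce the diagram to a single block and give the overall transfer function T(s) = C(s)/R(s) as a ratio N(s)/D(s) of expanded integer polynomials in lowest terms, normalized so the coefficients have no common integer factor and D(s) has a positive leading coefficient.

Step 1 - cascade H1, H2, giving (-3*s^2 - 3*s + 6)/(s + 1)
Step 2 - combine (H1*H2), H3, H4 in parallel, giving (-9*s^5 - 24*s^4 + 18*s^3 + 47*s^2 - 22*s - 18)/(3*s^4 + 8*s^3 + 2*s^2 - 5*s - 2)
Step 3 - collapse the loop (((H1*H2)+H3+H4) forward, H5 return); the result is T(s) itself (integer coefficients, no common factor, positive leading denominator coefficient)

Answer: (-18*s^5 - 48*s^4 + 36*s^3 + 94*s^2 - 44*s - 36)/(9*s^5 + 30*s^4 - 2*s^3 - 43*s^2 + 12*s + 14)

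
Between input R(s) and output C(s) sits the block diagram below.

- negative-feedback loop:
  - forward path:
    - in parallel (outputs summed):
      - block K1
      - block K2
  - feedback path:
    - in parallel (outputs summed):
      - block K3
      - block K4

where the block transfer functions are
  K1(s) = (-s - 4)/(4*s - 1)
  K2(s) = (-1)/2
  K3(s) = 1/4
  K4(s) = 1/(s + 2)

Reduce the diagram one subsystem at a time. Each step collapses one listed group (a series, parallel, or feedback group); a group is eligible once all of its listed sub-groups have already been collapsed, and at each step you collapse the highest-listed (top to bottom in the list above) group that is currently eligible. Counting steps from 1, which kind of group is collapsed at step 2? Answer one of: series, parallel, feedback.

1. add K1, K2 (parallel)
2. reduce the parallel group K3, K4
3. apply the feedback formula to (K1+K2), (K3+K4)
Step 2 collapses a parallel group.

Answer: parallel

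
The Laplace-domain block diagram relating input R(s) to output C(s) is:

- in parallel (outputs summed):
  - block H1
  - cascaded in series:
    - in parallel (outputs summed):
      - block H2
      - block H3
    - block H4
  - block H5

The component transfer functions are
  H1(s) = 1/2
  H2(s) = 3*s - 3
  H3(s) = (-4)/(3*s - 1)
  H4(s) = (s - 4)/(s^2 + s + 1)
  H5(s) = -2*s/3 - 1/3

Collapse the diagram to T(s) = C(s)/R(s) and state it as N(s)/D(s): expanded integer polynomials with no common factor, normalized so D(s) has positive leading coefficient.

(1) add H2, H3 (parallel), giving (9*s^2 - 12*s - 1)/(3*s - 1)
(2) multiply (H2+H3), H4 (series), giving (9*s^3 - 48*s^2 + 47*s + 4)/(3*s^3 + 2*s^2 + 2*s - 1)
(3) sum the parallel branches H1, ((H2+H3)*H4), H5 - this is the overall T(s), already in the required normalized form

Therefore the answer is (-12*s^4 + 49*s^3 - 294*s^2 + 288*s + 23)/(18*s^3 + 12*s^2 + 12*s - 6).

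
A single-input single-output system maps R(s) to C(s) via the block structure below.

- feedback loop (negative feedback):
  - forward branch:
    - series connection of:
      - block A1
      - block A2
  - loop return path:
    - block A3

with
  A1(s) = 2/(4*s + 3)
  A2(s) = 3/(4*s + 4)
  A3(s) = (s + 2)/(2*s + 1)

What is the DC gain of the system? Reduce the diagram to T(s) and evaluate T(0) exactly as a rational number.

Step 1: multiply A1, A2 (series); result 3/(8*s^2 + 14*s + 6)
Step 2: close the feedback loop around (A1*A2), A3; result (6*s + 3)/(16*s^3 + 36*s^2 + 29*s + 12)
That last expression is T(s); at s = 0 only the constant terms survive, so T(0) = 3/12 = 1/4.

Final answer: 1/4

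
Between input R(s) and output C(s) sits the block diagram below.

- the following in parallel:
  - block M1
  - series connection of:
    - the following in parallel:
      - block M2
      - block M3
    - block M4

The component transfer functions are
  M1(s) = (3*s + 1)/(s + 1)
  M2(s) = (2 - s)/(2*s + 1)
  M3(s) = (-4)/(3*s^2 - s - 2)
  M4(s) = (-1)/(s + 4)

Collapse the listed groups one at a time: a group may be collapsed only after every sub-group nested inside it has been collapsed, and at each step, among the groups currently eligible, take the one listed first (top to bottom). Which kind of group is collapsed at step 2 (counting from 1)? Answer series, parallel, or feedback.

Answer: series

Working:
[1] sum the parallel branches M2, M3
[2] reduce the series chain (M2+M3), M4
[3] reduce the parallel group M1, ((M2+M3)*M4)
The group at step 2 is a series group.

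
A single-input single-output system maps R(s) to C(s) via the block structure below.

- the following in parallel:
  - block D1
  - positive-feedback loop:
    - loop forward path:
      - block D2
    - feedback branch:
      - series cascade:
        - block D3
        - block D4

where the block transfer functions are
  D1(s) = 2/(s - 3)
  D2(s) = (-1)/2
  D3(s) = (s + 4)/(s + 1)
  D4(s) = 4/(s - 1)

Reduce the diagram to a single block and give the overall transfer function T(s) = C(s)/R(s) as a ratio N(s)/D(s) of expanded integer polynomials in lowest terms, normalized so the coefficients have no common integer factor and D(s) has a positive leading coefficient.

1. multiply D3, D4 (series) gives (4*s + 16)/(s^2 - 1)
2. close the feedback loop around D2, (D3*D4) gives (1 - s^2)/(2*s^2 + 4*s + 14)
3. parallel reduction of D1, [D2/(1-D2*(D3*D4))]; the result is T(s) itself (integer coefficients, no common factor, positive leading denominator coefficient)

Therefore the answer is (-s^3 + 7*s^2 + 9*s + 25)/(2*s^3 - 2*s^2 + 2*s - 42).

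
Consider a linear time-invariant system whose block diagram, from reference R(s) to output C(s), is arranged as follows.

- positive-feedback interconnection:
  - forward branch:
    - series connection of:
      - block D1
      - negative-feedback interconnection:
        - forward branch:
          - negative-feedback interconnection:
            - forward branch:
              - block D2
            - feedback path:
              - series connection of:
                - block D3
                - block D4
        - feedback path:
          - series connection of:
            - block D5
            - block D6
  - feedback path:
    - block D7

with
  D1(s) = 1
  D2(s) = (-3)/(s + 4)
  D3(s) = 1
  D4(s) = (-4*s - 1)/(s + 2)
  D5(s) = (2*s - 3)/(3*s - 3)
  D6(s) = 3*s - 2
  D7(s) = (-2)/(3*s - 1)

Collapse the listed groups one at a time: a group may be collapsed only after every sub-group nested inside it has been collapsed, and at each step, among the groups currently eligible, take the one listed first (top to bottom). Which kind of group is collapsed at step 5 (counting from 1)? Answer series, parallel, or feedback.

1. cascade D3, D4
2. feedback reduction of D2, (D3*D4)
3. combine D5, D6 in series
4. apply the feedback formula to [D2/(1+D2*(D3*D4))], (D5*D6)
5. reduce the series chain D1, [[D2/(1+D2*(D3*D4))]/(1+[D2/(1+D2*(D3*D4))]*(D5*D6))]
6. feedback reduction of (D1*[[D2/(1+D2*(D3*D4))]/(1+[D2/(1+D2*(D3*D4))]*(D5*D6))]), D7
Step 5: series.

Hence the answer: series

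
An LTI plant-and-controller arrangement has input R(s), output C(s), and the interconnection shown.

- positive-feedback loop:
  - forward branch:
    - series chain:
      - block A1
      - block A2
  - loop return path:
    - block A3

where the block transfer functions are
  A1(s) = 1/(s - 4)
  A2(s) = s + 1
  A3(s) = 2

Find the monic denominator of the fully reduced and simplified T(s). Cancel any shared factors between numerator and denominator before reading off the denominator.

[1] cascade A1, A2 = (s + 1)/(s - 4)
[2] close the feedback loop around (A1*A2), A3 = (-s - 1)/(s + 6)
No further cancellation is possible in the step-2 result, so that is T(s). Its denominator is already monic.

Hence the answer: s + 6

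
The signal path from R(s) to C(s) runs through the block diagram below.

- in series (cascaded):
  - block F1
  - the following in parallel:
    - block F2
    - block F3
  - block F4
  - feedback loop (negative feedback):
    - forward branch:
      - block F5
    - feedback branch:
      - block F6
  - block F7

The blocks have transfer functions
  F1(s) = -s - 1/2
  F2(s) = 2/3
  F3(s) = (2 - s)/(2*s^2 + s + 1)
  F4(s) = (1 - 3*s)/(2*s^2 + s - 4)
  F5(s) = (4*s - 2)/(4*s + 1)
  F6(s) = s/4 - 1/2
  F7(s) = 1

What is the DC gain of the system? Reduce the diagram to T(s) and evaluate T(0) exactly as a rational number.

First reduce the diagram to T(s).

Step 1: add F2, F3 (parallel), giving (4*s^2 - s + 8)/(6*s^2 + 3*s + 3)
Step 2: apply the feedback formula to F5, F6, giving (8*s - 4)/(2*s^2 + 3*s + 4)
Step 3: combine F1, (F2+F3), F4, [F5/(1+F5*F6)], F7 in series, giving (96*s^5 - 56*s^4 + 176*s^3 - 50*s^2 - 50*s + 16)/(24*s^6 + 60*s^5 + 54*s^4 - 15*s^3 - 111*s^2 - 72*s - 48)
That last expression is T(s); at s = 0 only the constant terms survive, so T(0) = 16/(-48) = -1/3.

Answer: -1/3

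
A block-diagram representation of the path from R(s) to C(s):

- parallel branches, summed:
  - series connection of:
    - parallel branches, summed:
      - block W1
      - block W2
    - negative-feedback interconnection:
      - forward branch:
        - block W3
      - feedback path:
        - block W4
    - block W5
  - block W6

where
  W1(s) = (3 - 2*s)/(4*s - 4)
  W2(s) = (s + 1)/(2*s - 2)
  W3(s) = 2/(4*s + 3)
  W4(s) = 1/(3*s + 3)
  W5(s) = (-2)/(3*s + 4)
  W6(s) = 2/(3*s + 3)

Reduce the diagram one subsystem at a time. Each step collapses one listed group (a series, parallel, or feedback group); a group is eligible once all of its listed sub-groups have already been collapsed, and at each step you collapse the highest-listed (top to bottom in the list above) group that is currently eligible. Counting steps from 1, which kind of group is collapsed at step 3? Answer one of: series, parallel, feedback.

Answer: series

Working:
Step 1. parallel reduction of W1, W2
Step 2. collapse the loop (W3 forward, W4 return)
Step 3. series reduction of (W1+W2), [W3/(1+W3*W4)], W5
Step 4. reduce the parallel group ((W1+W2)*[W3/(1+W3*W4)]*W5), W6
Step 3: series.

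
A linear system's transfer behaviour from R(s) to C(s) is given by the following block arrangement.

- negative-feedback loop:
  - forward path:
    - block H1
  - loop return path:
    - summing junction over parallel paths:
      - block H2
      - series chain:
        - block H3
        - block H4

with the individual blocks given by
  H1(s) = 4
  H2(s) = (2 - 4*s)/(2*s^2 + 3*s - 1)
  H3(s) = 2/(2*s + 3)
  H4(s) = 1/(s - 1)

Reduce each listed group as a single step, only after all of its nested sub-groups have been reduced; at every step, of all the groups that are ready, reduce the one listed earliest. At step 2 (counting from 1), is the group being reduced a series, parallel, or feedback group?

Step 1: reduce the series chain H3, H4
Step 2: sum the parallel branches H2, (H3*H4)
Step 3: reduce the feedback loop with forward H1 and return (H2+(H3*H4))
So the answer for step 2 is parallel.

Therefore the answer is parallel.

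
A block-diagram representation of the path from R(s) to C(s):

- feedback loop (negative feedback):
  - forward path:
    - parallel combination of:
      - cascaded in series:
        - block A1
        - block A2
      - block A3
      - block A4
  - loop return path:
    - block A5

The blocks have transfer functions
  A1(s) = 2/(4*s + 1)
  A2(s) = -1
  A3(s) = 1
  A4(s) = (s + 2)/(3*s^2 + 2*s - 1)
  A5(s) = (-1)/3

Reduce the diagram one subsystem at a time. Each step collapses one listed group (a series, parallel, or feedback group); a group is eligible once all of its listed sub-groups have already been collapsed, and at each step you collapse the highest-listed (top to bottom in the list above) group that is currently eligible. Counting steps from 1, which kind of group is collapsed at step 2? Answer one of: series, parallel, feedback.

Reducing step by step:

Step 1: reduce the series chain A1, A2
Step 2: parallel reduction of (A1*A2), A3, A4
Step 3: apply the feedback formula to ((A1*A2)+A3+A4), A5
At step 2 the group reduced is parallel.

Answer: parallel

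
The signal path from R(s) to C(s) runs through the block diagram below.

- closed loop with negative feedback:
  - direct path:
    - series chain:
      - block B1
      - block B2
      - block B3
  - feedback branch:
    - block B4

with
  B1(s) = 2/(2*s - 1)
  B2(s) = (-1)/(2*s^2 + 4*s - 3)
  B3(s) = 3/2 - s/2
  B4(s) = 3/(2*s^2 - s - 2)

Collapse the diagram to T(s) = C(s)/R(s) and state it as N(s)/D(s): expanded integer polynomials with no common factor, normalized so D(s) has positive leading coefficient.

Answer: (2*s^3 - 7*s^2 + s + 6)/(8*s^5 + 8*s^4 - 34*s^3 + 4*s^2 + 20*s - 15)

Working:
Step 1: series reduction of B1, B2, B3: (s - 3)/(4*s^3 + 6*s^2 - 10*s + 3)
Step 2: close the feedback loop around (B1*B2*B3), B4; the result is T(s) itself (integer coefficients, no common factor, positive leading denominator coefficient)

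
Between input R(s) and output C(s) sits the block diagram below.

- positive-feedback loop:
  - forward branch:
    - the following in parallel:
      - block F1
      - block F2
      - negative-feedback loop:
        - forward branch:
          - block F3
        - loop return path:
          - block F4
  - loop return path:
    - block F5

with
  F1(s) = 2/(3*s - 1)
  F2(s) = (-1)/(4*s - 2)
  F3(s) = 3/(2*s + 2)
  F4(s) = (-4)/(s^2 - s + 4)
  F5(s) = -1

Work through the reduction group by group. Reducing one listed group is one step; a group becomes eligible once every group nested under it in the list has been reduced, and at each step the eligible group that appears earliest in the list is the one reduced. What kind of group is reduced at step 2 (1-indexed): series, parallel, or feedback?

Answer: parallel

Working:
[1] feedback reduction of F3, F4
[2] sum the parallel branches F1, F2, [F3/(1+F3*F4)]
[3] collapse the loop ((F1+F2+[F3/(1+F3*F4)]) forward, F5 return)
Step 2: parallel.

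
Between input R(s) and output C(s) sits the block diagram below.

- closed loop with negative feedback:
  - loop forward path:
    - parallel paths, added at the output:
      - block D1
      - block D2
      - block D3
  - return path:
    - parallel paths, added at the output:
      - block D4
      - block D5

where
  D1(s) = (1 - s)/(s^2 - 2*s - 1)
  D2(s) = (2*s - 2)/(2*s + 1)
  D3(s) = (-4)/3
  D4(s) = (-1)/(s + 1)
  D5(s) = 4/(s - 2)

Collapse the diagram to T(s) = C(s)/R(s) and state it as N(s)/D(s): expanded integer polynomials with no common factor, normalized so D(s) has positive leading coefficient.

[1] reduce the parallel group D1, D2, D3: (-2*s^3 - 12*s^2 + 25*s + 13)/(6*s^3 - 9*s^2 - 12*s - 3)
[2] reduce the parallel group D4, D5: (3*s + 6)/(s^2 - s - 2)
[3] apply the feedback formula to (D1+D2+D3), (D4+D5): this yields T(s), and no further normalization is needed

Therefore the answer is (-2*s^5 - 10*s^4 + 41*s^3 + 12*s^2 - 63*s - 26)/(6*s^5 - 21*s^4 - 63*s^3 + 30*s^2 + 216*s + 84).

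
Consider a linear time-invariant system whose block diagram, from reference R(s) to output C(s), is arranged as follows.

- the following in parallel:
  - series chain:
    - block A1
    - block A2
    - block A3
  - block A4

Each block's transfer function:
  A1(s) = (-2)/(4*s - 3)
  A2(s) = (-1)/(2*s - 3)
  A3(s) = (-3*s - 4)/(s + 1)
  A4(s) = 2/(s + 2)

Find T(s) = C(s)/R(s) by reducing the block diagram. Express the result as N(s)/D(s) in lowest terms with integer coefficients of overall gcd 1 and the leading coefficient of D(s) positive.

Step 1: reduce the series chain A1, A2, A3, giving (-6*s - 8)/(8*s^3 - 10*s^2 - 9*s + 9)
Step 2: combine (A1*A2*A3), A4 in parallel, giving the overall T(s)

Final answer: (16*s^3 - 26*s^2 - 38*s + 2)/(8*s^4 + 6*s^3 - 29*s^2 - 9*s + 18)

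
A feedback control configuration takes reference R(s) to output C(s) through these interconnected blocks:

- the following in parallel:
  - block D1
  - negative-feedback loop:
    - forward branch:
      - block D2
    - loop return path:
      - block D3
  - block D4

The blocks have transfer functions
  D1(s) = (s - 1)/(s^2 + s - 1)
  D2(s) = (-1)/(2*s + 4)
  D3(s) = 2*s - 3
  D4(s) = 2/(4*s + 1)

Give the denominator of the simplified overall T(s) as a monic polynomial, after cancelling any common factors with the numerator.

Step 1. feedback reduction of D2, D3: (-1)/7
Step 2. add D1, [D2/(1+D2*D3)], D4 (parallel): (-4*s^3 + 37*s^2 - 4*s - 20)/(28*s^3 + 35*s^2 - 21*s - 7)
That last expression is T(s), already simplified. Scaling its denominator by 1/28 (the reciprocal of the leading coefficient) yields the monic denominator.

Final answer: s^3 + 5*s^2/4 - 3*s/4 - 1/4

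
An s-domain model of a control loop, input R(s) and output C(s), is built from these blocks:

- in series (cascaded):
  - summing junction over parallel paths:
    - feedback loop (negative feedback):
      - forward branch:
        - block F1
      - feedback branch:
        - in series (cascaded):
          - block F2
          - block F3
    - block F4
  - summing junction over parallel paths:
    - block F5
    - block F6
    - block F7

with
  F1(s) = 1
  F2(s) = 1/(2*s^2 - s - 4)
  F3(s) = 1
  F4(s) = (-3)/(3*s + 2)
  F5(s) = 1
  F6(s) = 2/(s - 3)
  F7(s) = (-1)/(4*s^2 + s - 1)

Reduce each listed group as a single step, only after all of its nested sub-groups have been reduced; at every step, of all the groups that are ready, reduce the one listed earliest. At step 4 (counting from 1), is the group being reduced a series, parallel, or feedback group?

Step 1: reduce the series chain F2, F3
Step 2: feedback reduction of F1, (F2*F3)
Step 3: combine [F1/(1+F1*(F2*F3))], F4 in parallel
Step 4: add F5, F6, F7 (parallel)
Step 5: series reduction of ([F1/(1+F1*(F2*F3))]+F4), (F5+F6+F7)
At step 4 the group reduced is parallel.

Answer: parallel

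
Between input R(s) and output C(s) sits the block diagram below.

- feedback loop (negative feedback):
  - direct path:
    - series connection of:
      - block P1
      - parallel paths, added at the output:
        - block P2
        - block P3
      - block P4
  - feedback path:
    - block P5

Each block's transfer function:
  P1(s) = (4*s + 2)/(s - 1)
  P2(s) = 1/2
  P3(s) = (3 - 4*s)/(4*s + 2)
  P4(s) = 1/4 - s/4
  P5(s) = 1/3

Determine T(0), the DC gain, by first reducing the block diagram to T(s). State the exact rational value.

Step 1 - combine P2, P3 in parallel = (2 - s)/(2*s + 1)
Step 2 - combine P1, (P2+P3), P4 in series = s/2 - 1
Step 3 - feedback reduction of (P1*(P2+P3)*P4), P5 = (3*s - 6)/(s + 4)
The step-3 result is T(s). Setting s = 0: T(0) = -6/4 = -3/2.

Answer: -3/2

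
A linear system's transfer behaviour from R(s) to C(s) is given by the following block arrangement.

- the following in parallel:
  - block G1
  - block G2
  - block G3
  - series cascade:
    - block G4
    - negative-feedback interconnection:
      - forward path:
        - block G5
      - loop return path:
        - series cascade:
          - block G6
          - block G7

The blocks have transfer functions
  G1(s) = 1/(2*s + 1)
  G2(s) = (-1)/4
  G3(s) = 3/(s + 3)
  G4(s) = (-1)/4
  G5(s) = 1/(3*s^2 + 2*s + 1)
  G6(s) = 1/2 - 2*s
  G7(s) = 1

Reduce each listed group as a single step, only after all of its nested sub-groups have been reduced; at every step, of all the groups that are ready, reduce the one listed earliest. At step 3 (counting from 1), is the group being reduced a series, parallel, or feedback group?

Reducing step by step:

Step 1. multiply G6, G7 (series)
Step 2. feedback reduction of G5, (G6*G7)
Step 3. multiply G4, [G5/(1+G5*(G6*G7))] (series)
Step 4. sum the parallel branches G1, G2, G3, (G4*[G5/(1+G5*(G6*G7))])
Step 3 collapses a series group.

Answer: series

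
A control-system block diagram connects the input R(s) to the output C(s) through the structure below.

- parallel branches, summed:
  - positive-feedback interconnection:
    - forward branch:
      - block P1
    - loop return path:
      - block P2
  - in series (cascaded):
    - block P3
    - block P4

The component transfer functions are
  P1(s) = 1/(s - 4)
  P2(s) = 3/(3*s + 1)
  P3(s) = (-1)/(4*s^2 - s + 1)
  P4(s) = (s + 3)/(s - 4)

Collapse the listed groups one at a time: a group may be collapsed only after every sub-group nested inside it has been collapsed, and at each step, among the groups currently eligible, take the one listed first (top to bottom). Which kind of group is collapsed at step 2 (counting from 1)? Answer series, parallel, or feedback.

Reducing step by step:

1. apply the feedback formula to P1, P2
2. series reduction of P3, P4
3. parallel reduction of [P1/(1-P1*P2)], (P3*P4)
Step 2: series.

Answer: series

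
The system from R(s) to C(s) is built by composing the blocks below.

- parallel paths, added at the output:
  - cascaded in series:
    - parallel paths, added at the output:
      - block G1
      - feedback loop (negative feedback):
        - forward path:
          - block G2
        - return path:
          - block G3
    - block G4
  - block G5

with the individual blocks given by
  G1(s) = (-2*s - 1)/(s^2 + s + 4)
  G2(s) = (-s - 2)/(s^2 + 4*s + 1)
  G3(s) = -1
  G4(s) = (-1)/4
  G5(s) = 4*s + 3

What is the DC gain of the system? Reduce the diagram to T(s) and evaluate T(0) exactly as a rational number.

1. collapse the loop (G2 forward, G3 return): (-s - 2)/(s^2 + 5*s + 3)
2. sum the parallel branches G1, [G2/(1+G2*G3)]: (-3*s^3 - 14*s^2 - 17*s - 11)/(s^4 + 6*s^3 + 12*s^2 + 23*s + 12)
3. combine (G1+[G2/(1+G2*G3)]), G4 in series: (3*s^3 + 14*s^2 + 17*s + 11)/(4*s^4 + 24*s^3 + 48*s^2 + 92*s + 48)
4. combine ((G1+[G2/(1+G2*G3)])*G4), G5 in parallel: (16*s^5 + 108*s^4 + 267*s^3 + 526*s^2 + 485*s + 155)/(4*s^4 + 24*s^3 + 48*s^2 + 92*s + 48)
DC gain: substitute s = 0 into T(s) from step 4: T(0) = 155/48.

Hence the answer: 155/48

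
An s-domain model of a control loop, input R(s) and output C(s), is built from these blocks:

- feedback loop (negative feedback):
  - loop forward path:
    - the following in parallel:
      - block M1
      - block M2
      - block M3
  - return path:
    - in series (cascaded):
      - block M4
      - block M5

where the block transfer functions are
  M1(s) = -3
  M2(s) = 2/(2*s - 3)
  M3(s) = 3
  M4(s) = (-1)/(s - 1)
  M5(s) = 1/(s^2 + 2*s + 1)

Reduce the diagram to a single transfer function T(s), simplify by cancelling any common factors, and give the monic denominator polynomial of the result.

The answer is s^4 - s^3/2 - 5*s^2/2 + s/2 + 1/2.

Reasoning:
Step 1. reduce the parallel group M1, M2, M3 gives 2/(2*s - 3)
Step 2. cascade M4, M5 gives (-1)/(s^3 + s^2 - s - 1)
Step 3. apply the feedback formula to (M1+M2+M3), (M4*M5) gives (2*s^3 + 2*s^2 - 2*s - 2)/(2*s^4 - s^3 - 5*s^2 + s + 1)
Step 3 gives the fully reduced T(s), with no common factor left to cancel. The denominator's leading coefficient is 2, so divide each of its coefficients by 2 to get the monic form.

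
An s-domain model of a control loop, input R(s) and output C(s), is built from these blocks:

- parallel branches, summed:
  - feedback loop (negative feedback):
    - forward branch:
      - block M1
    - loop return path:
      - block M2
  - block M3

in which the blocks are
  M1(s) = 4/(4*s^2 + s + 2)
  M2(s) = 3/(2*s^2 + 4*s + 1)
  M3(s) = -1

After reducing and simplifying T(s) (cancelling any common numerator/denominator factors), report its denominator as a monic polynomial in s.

Answer: s^4 + 9*s^3/4 + 3*s^2/2 + 9*s/8 + 7/4

Working:
1. close the feedback loop around M1, M2: (8*s^2 + 16*s + 4)/(8*s^4 + 18*s^3 + 12*s^2 + 9*s + 14)
2. combine [M1/(1+M1*M2)], M3 in parallel: (-8*s^4 - 18*s^3 - 4*s^2 + 7*s - 10)/(8*s^4 + 18*s^3 + 12*s^2 + 9*s + 14)
The result of step 2 is T(s) in lowest terms. Its denominator has leading coefficient 8; dividing the denominator through by 8 makes it monic.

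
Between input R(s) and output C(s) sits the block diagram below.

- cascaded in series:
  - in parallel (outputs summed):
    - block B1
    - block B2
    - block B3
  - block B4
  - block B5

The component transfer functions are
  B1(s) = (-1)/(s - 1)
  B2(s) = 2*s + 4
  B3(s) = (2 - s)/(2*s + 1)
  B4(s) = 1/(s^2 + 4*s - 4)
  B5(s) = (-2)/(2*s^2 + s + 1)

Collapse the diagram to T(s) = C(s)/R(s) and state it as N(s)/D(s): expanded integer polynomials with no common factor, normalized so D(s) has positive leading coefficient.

Step 1 - add B1, B2, B3 (parallel); result (4*s^3 + 5*s^2 - 5*s - 7)/(2*s^2 - s - 1)
Step 2 - series reduction of (B1+B2+B3), B4, B5 - this is the overall T(s), already in the required normalized form

Hence the answer: (-8*s^3 - 10*s^2 + 10*s + 14)/(4*s^6 + 16*s^5 - 17*s^4 - 6*s^3 - 5*s^2 + 4*s + 4)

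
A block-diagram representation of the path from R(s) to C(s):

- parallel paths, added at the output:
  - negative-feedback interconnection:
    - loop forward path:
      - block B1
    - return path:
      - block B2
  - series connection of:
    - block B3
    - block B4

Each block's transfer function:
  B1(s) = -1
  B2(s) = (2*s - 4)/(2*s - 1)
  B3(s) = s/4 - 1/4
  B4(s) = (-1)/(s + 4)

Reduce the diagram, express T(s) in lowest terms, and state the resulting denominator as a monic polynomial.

Step 1. apply the feedback formula to B1, B2, giving 1/3 - 2*s/3
Step 2. multiply B3, B4 (series), giving (1 - s)/(4*s + 16)
Step 3. parallel reduction of [B1/(1+B1*B2)], (B3*B4), giving (-8*s^2 - 31*s + 19)/(12*s + 48)
That last expression is T(s), already simplified. Scaling its denominator by 1/12 (the reciprocal of the leading coefficient) yields the monic denominator.

Final answer: s + 4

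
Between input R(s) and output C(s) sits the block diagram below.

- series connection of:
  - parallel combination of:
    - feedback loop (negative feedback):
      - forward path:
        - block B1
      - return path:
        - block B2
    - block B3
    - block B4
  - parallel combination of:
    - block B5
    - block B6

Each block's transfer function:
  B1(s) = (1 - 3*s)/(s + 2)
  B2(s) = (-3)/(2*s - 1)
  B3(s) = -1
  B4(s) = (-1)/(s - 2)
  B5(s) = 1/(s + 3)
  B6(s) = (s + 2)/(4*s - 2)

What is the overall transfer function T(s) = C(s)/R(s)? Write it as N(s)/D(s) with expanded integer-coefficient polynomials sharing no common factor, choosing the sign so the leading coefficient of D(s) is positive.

Step 1. feedback reduction of B1, B2 = (-6*s^2 + 5*s - 1)/(2*s^2 + 12*s - 5)
Step 2. combine [B1/(1+B1*B2)], B3, B4 in parallel = (-8*s^3 + 7*s^2 + 6*s - 3)/(2*s^3 + 8*s^2 - 29*s + 10)
Step 3. combine B5, B6 in parallel = (s^2 + 9*s + 4)/(4*s^2 + 10*s - 6)
Step 4. combine ([B1/(1+B1*B2)]+B3+B4), (B5+B6) in series, which is the overall transfer function T(s) = C(s)/R(s) in lowest terms

Final answer: (-8*s^5 - 65*s^4 + 37*s^3 + 79*s^2 - 3*s - 12)/(8*s^5 + 52*s^4 - 48*s^3 - 298*s^2 + 274*s - 60)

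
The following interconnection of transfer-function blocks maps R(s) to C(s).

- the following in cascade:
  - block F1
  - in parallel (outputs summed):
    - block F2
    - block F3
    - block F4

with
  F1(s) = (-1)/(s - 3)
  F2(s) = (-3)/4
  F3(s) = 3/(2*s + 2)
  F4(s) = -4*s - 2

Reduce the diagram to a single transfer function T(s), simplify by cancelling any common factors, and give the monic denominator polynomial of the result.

Step 1: combine F2, F3, F4 in parallel -> (-16*s^2 - 27*s - 5)/(4*s + 4)
Step 2: series reduction of F1, (F2+F3+F4) -> (16*s^2 + 27*s + 5)/(4*s^2 - 8*s - 12)
No further cancellation is possible in the step-2 result, so that is T(s). Its denominator becomes monic after dividing by the leading coefficient 4.

Therefore the answer is s^2 - 2*s - 3.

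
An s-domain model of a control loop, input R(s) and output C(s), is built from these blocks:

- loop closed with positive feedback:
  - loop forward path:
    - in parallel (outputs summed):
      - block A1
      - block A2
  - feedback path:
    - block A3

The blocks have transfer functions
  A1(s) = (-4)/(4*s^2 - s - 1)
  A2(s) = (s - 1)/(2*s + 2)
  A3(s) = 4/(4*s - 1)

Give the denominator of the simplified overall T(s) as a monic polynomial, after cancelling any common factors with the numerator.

First reduce the diagram to T(s).

Step 1. parallel reduction of A1, A2: (4*s^3 - 5*s^2 - 8*s - 7)/(8*s^3 + 6*s^2 - 4*s - 2)
Step 2. feedback reduction of (A1+A2), A3: (16*s^4 - 24*s^3 - 27*s^2 - 20*s + 7)/(32*s^4 - 2*s^2 + 28*s + 30)
That last expression is T(s), already simplified. Scaling its denominator by 1/32 (the reciprocal of the leading coefficient) yields the monic denominator.

Answer: s^4 - s^2/16 + 7*s/8 + 15/16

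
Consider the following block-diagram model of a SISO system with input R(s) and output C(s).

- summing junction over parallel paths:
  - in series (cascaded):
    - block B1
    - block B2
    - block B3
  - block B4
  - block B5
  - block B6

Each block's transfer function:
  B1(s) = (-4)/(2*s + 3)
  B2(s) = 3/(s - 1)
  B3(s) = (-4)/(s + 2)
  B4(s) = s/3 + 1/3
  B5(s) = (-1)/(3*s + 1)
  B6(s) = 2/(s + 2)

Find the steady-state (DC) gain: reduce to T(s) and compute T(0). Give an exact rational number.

1. multiply B1, B2, B3 (series), giving 48/(2*s^3 + 5*s^2 - s - 6)
2. combine (B1*B2*B3), B4, B5, B6 in parallel, giving (6*s^5 + 23*s^4 + 49*s^3 - 2*s^2 + 362*s + 138)/(18*s^4 + 51*s^3 + 6*s^2 - 57*s - 18)
DC gain: substitute s = 0 into T(s) from step 2: T(0) = 138/(-18) = -23/3.

Final answer: -23/3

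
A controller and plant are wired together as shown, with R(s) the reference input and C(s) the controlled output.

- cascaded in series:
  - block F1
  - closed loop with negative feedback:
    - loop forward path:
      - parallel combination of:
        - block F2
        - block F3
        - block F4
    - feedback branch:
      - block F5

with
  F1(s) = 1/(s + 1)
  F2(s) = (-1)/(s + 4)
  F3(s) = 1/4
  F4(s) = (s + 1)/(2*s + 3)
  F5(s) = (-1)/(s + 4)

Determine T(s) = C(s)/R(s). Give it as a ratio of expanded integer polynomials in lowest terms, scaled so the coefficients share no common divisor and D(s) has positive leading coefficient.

Reducing step by step:

(1) reduce the parallel group F2, F3, F4: (6*s^2 + 23*s + 16)/(8*s^2 + 44*s + 48)
(2) feedback reduction of (F2+F3+F4), F5: (6*s^3 + 47*s^2 + 108*s + 64)/(8*s^3 + 70*s^2 + 201*s + 176)
(3) combine F1, [(F2+F3+F4)/(1+(F2+F3+F4)*F5)] in series; the result is T(s) itself (integer coefficients, no common factor, positive leading denominator coefficient)

Answer: (6*s^3 + 47*s^2 + 108*s + 64)/(8*s^4 + 78*s^3 + 271*s^2 + 377*s + 176)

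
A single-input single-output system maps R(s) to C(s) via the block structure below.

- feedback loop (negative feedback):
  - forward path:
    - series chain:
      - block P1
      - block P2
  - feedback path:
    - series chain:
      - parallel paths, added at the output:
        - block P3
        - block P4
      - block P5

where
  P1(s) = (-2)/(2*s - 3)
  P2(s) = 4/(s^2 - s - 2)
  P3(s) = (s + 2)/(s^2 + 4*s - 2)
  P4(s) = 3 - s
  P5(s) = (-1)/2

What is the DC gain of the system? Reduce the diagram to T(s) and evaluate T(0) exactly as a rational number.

Step 1 - cascade P1, P2 -> (-8)/(2*s^3 - 5*s^2 - s + 6)
Step 2 - sum the parallel branches P3, P4 -> (-s^3 - s^2 + 15*s - 4)/(s^2 + 4*s - 2)
Step 3 - series reduction of (P3+P4), P5 -> (s^3 + s^2 - 15*s + 4)/(2*s^2 + 8*s - 4)
Step 4 - close the feedback loop around (P1*P2), ((P3+P4)*P5) -> (-8*s^2 - 32*s + 16)/(2*s^5 + 3*s^4 - 29*s^3 + 8*s^2 + 86*s - 28)
That last expression is T(s); at s = 0 only the constant terms survive, so T(0) = 16/(-28) = -4/7.

Hence the answer: -4/7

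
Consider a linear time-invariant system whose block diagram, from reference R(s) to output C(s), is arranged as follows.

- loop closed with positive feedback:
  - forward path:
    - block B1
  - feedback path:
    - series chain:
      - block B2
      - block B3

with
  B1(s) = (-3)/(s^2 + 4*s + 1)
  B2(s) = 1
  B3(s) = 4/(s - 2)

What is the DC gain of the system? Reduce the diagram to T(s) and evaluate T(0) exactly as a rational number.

1. multiply B2, B3 (series): 4/(s - 2)
2. reduce the feedback loop with forward B1 and return (B2*B3): (6 - 3*s)/(s^3 + 2*s^2 - 7*s + 10)
That last expression is T(s); at s = 0 only the constant terms survive, so T(0) = 6/10 = 3/5.

Therefore the answer is 3/5.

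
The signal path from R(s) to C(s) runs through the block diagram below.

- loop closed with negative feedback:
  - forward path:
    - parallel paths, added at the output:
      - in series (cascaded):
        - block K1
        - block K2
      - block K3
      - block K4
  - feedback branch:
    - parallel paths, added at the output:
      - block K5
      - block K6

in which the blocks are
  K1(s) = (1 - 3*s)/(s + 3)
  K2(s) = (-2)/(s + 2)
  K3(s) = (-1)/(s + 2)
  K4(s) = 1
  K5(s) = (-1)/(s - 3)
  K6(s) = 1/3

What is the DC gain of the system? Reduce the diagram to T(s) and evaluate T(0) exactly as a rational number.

Step 1: combine K1, K2 in series: (6*s - 2)/(s^2 + 5*s + 6)
Step 2: combine (K1*K2), K3, K4 in parallel: (s^2 + 10*s + 1)/(s^2 + 5*s + 6)
Step 3: reduce the parallel group K5, K6: (s - 6)/(3*s - 9)
Step 4: feedback reduction of ((K1*K2)+K3+K4), (K5+K6): (3*s^3 + 21*s^2 - 87*s - 9)/(4*s^3 + 10*s^2 - 86*s - 60)
The step-4 result is T(s). Setting s = 0: T(0) = -9/(-60) = 3/20.

Therefore the answer is 3/20.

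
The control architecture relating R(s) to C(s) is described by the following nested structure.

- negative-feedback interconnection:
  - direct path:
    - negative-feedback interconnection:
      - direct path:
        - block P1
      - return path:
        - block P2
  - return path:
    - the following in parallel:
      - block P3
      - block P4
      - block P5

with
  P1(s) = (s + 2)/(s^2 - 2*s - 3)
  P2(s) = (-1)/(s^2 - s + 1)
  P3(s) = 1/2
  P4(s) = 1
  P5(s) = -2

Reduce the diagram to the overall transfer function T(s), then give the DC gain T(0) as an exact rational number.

[1] collapse the loop (P1 forward, P2 return), giving (s^3 + s^2 - s + 2)/(s^4 - 3*s^3 - 5)
[2] reduce the parallel group P3, P4, P5, giving (-1)/2
[3] close the feedback loop around [P1/(1+P1*P2)], (P3+P4+P5), giving (2*s^3 + 2*s^2 - 2*s + 4)/(2*s^4 - 7*s^3 - s^2 + s - 12)
That last expression is T(s); at s = 0 only the constant terms survive, so T(0) = 4/(-12) = -1/3.

Hence the answer: -1/3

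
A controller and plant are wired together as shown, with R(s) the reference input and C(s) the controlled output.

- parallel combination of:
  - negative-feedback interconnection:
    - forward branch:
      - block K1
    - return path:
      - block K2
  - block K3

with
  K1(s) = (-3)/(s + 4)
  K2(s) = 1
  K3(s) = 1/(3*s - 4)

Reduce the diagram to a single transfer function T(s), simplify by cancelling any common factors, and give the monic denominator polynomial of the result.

The answer is s^2 - s/3 - 4/3.

Reasoning:
Step 1: collapse the loop (K1 forward, K2 return) gives (-3)/(s + 1)
Step 2: parallel reduction of [K1/(1+K1*K2)], K3 gives (13 - 8*s)/(3*s^2 - s - 4)
Step 2 gives the fully reduced T(s), with no common factor left to cancel. The denominator's leading coefficient is 3, so divide each of its coefficients by 3 to get the monic form.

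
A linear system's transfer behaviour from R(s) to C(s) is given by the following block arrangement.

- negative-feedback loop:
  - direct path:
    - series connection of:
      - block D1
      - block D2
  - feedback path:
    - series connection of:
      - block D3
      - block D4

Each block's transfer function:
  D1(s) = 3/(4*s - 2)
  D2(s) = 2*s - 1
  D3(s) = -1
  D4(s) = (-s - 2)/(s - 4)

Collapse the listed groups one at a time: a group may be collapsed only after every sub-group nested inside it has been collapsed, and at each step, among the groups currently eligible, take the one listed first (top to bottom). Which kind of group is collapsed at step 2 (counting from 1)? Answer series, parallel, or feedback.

Step 1 - series reduction of D1, D2
Step 2 - multiply D3, D4 (series)
Step 3 - collapse the loop ((D1*D2) forward, (D3*D4) return)
The group at step 2 is a series group.

Final answer: series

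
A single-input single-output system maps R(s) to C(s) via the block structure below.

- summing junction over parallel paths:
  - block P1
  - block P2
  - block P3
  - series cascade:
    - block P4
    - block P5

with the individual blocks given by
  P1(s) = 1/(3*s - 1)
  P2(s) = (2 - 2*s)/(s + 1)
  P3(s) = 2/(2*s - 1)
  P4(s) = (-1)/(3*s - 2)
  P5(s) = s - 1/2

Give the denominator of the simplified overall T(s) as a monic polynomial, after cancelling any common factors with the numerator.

Step 1: combine P4, P5 in series: (1 - 2*s)/(6*s - 4)
Step 2: sum the parallel branches P1, P2, P3, (P4*P5): (-84*s^4 + 232*s^3 - 153*s^2 + 16*s + 5)/(36*s^4 - 18*s^3 - 28*s^2 + 22*s - 4)
No further cancellation is possible in the step-2 result, so that is T(s). Its denominator becomes monic after dividing by the leading coefficient 36.

Therefore the answer is s^4 - s^3/2 - 7*s^2/9 + 11*s/18 - 1/9.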